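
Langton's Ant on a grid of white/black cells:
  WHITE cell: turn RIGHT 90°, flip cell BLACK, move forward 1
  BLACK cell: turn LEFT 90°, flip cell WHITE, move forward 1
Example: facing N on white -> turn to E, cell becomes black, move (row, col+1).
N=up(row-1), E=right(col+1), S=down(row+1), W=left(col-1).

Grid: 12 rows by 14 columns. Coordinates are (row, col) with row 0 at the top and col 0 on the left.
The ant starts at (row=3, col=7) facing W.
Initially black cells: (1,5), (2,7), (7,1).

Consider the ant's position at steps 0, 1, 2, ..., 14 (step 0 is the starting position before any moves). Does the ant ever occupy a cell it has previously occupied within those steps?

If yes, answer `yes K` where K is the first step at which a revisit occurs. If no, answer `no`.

Step 1: on WHITE (3,7): turn R to N, flip to black, move to (2,7). |black|=4 — new cell
Step 2: on BLACK (2,7): turn L to W, flip to white, move to (2,6). |black|=3 — new cell
Step 3: on WHITE (2,6): turn R to N, flip to black, move to (1,6). |black|=4 — new cell
Step 4: on WHITE (1,6): turn R to E, flip to black, move to (1,7). |black|=5 — new cell
Step 5: on WHITE (1,7): turn R to S, flip to black, move to (2,7). |black|=6 — REVISIT

Answer: yes 5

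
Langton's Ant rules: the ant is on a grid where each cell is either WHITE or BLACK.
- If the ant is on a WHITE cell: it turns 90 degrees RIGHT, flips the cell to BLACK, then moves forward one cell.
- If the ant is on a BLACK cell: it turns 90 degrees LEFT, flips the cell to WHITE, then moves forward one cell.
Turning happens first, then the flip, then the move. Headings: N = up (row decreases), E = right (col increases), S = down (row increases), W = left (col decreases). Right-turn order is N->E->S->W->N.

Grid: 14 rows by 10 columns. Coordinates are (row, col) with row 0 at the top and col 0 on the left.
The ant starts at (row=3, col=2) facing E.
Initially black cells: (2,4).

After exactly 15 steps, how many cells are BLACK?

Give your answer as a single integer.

Answer: 10

Derivation:
Step 1: on WHITE (3,2): turn R to S, flip to black, move to (4,2). |black|=2
Step 2: on WHITE (4,2): turn R to W, flip to black, move to (4,1). |black|=3
Step 3: on WHITE (4,1): turn R to N, flip to black, move to (3,1). |black|=4
Step 4: on WHITE (3,1): turn R to E, flip to black, move to (3,2). |black|=5
Step 5: on BLACK (3,2): turn L to N, flip to white, move to (2,2). |black|=4
Step 6: on WHITE (2,2): turn R to E, flip to black, move to (2,3). |black|=5
Step 7: on WHITE (2,3): turn R to S, flip to black, move to (3,3). |black|=6
Step 8: on WHITE (3,3): turn R to W, flip to black, move to (3,2). |black|=7
Step 9: on WHITE (3,2): turn R to N, flip to black, move to (2,2). |black|=8
Step 10: on BLACK (2,2): turn L to W, flip to white, move to (2,1). |black|=7
Step 11: on WHITE (2,1): turn R to N, flip to black, move to (1,1). |black|=8
Step 12: on WHITE (1,1): turn R to E, flip to black, move to (1,2). |black|=9
Step 13: on WHITE (1,2): turn R to S, flip to black, move to (2,2). |black|=10
Step 14: on WHITE (2,2): turn R to W, flip to black, move to (2,1). |black|=11
Step 15: on BLACK (2,1): turn L to S, flip to white, move to (3,1). |black|=10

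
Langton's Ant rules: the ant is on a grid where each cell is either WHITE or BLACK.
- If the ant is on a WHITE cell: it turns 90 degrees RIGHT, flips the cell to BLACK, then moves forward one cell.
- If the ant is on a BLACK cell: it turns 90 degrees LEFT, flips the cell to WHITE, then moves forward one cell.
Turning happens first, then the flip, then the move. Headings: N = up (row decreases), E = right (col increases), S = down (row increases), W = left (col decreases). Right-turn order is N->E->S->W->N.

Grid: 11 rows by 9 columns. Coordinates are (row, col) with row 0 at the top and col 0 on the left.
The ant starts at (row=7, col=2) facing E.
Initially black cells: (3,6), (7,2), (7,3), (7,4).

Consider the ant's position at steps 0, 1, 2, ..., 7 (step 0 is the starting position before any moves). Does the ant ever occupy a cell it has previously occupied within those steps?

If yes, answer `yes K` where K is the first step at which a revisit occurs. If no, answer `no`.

Step 1: on BLACK (7,2): turn L to N, flip to white, move to (6,2). |black|=3 — new cell
Step 2: on WHITE (6,2): turn R to E, flip to black, move to (6,3). |black|=4 — new cell
Step 3: on WHITE (6,3): turn R to S, flip to black, move to (7,3). |black|=5 — new cell
Step 4: on BLACK (7,3): turn L to E, flip to white, move to (7,4). |black|=4 — new cell
Step 5: on BLACK (7,4): turn L to N, flip to white, move to (6,4). |black|=3 — new cell
Step 6: on WHITE (6,4): turn R to E, flip to black, move to (6,5). |black|=4 — new cell
Step 7: on WHITE (6,5): turn R to S, flip to black, move to (7,5). |black|=5 — new cell
No revisit within 7 steps.

Answer: no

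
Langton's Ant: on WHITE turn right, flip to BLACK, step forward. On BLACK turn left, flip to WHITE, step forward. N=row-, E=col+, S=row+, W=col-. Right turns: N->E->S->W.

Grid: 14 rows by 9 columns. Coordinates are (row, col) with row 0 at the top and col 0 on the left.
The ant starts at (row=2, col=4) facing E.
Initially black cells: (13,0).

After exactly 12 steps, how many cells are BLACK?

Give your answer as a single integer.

Step 1: on WHITE (2,4): turn R to S, flip to black, move to (3,4). |black|=2
Step 2: on WHITE (3,4): turn R to W, flip to black, move to (3,3). |black|=3
Step 3: on WHITE (3,3): turn R to N, flip to black, move to (2,3). |black|=4
Step 4: on WHITE (2,3): turn R to E, flip to black, move to (2,4). |black|=5
Step 5: on BLACK (2,4): turn L to N, flip to white, move to (1,4). |black|=4
Step 6: on WHITE (1,4): turn R to E, flip to black, move to (1,5). |black|=5
Step 7: on WHITE (1,5): turn R to S, flip to black, move to (2,5). |black|=6
Step 8: on WHITE (2,5): turn R to W, flip to black, move to (2,4). |black|=7
Step 9: on WHITE (2,4): turn R to N, flip to black, move to (1,4). |black|=8
Step 10: on BLACK (1,4): turn L to W, flip to white, move to (1,3). |black|=7
Step 11: on WHITE (1,3): turn R to N, flip to black, move to (0,3). |black|=8
Step 12: on WHITE (0,3): turn R to E, flip to black, move to (0,4). |black|=9

Answer: 9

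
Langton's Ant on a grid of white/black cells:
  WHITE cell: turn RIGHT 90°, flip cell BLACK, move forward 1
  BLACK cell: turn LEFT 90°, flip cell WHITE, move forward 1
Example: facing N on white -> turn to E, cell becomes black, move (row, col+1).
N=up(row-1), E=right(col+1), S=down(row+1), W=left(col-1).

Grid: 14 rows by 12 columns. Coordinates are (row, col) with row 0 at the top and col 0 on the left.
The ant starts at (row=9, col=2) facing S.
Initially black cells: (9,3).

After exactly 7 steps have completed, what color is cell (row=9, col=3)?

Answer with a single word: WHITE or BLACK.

Answer: WHITE

Derivation:
Step 1: on WHITE (9,2): turn R to W, flip to black, move to (9,1). |black|=2
Step 2: on WHITE (9,1): turn R to N, flip to black, move to (8,1). |black|=3
Step 3: on WHITE (8,1): turn R to E, flip to black, move to (8,2). |black|=4
Step 4: on WHITE (8,2): turn R to S, flip to black, move to (9,2). |black|=5
Step 5: on BLACK (9,2): turn L to E, flip to white, move to (9,3). |black|=4
Step 6: on BLACK (9,3): turn L to N, flip to white, move to (8,3). |black|=3
Step 7: on WHITE (8,3): turn R to E, flip to black, move to (8,4). |black|=4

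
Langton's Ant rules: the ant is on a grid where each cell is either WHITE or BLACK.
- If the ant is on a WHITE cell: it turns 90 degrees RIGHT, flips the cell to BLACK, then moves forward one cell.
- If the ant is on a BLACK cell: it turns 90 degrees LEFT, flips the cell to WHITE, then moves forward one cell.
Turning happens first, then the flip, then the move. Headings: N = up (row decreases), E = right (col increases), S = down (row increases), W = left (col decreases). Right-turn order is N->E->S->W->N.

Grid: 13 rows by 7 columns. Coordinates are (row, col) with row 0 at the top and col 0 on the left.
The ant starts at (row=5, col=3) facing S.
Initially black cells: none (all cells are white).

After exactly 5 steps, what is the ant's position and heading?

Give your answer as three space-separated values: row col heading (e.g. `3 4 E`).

Answer: 5 4 E

Derivation:
Step 1: on WHITE (5,3): turn R to W, flip to black, move to (5,2). |black|=1
Step 2: on WHITE (5,2): turn R to N, flip to black, move to (4,2). |black|=2
Step 3: on WHITE (4,2): turn R to E, flip to black, move to (4,3). |black|=3
Step 4: on WHITE (4,3): turn R to S, flip to black, move to (5,3). |black|=4
Step 5: on BLACK (5,3): turn L to E, flip to white, move to (5,4). |black|=3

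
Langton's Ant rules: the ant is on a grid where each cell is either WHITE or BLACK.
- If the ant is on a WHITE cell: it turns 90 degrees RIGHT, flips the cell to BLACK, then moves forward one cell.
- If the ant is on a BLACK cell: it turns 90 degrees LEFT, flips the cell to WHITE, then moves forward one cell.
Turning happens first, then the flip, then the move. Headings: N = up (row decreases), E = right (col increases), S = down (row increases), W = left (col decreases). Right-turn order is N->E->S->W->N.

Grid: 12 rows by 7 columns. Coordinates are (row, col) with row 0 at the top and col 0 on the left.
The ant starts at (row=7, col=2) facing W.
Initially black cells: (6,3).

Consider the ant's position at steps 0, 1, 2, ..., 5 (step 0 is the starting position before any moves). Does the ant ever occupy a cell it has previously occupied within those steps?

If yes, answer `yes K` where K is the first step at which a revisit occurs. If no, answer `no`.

Step 1: on WHITE (7,2): turn R to N, flip to black, move to (6,2). |black|=2 — new cell
Step 2: on WHITE (6,2): turn R to E, flip to black, move to (6,3). |black|=3 — new cell
Step 3: on BLACK (6,3): turn L to N, flip to white, move to (5,3). |black|=2 — new cell
Step 4: on WHITE (5,3): turn R to E, flip to black, move to (5,4). |black|=3 — new cell
Step 5: on WHITE (5,4): turn R to S, flip to black, move to (6,4). |black|=4 — new cell
No revisit within 5 steps.

Answer: no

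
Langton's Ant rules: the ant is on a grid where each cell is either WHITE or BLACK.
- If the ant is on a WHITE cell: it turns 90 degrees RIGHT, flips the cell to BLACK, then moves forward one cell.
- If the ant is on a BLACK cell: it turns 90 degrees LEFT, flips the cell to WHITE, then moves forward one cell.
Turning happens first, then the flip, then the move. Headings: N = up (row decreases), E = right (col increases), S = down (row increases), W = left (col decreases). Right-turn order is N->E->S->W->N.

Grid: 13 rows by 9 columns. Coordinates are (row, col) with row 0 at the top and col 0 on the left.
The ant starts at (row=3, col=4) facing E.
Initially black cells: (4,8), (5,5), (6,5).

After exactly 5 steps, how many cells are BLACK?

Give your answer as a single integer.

Answer: 6

Derivation:
Step 1: on WHITE (3,4): turn R to S, flip to black, move to (4,4). |black|=4
Step 2: on WHITE (4,4): turn R to W, flip to black, move to (4,3). |black|=5
Step 3: on WHITE (4,3): turn R to N, flip to black, move to (3,3). |black|=6
Step 4: on WHITE (3,3): turn R to E, flip to black, move to (3,4). |black|=7
Step 5: on BLACK (3,4): turn L to N, flip to white, move to (2,4). |black|=6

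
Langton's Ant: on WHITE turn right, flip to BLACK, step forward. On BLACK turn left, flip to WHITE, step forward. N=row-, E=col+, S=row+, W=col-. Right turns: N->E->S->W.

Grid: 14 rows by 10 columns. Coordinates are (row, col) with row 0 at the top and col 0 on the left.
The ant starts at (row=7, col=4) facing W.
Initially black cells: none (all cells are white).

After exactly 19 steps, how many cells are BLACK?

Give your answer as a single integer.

Answer: 7

Derivation:
Step 1: on WHITE (7,4): turn R to N, flip to black, move to (6,4). |black|=1
Step 2: on WHITE (6,4): turn R to E, flip to black, move to (6,5). |black|=2
Step 3: on WHITE (6,5): turn R to S, flip to black, move to (7,5). |black|=3
Step 4: on WHITE (7,5): turn R to W, flip to black, move to (7,4). |black|=4
Step 5: on BLACK (7,4): turn L to S, flip to white, move to (8,4). |black|=3
Step 6: on WHITE (8,4): turn R to W, flip to black, move to (8,3). |black|=4
Step 7: on WHITE (8,3): turn R to N, flip to black, move to (7,3). |black|=5
Step 8: on WHITE (7,3): turn R to E, flip to black, move to (7,4). |black|=6
Step 9: on WHITE (7,4): turn R to S, flip to black, move to (8,4). |black|=7
Step 10: on BLACK (8,4): turn L to E, flip to white, move to (8,5). |black|=6
Step 11: on WHITE (8,5): turn R to S, flip to black, move to (9,5). |black|=7
Step 12: on WHITE (9,5): turn R to W, flip to black, move to (9,4). |black|=8
Step 13: on WHITE (9,4): turn R to N, flip to black, move to (8,4). |black|=9
Step 14: on WHITE (8,4): turn R to E, flip to black, move to (8,5). |black|=10
Step 15: on BLACK (8,5): turn L to N, flip to white, move to (7,5). |black|=9
Step 16: on BLACK (7,5): turn L to W, flip to white, move to (7,4). |black|=8
Step 17: on BLACK (7,4): turn L to S, flip to white, move to (8,4). |black|=7
Step 18: on BLACK (8,4): turn L to E, flip to white, move to (8,5). |black|=6
Step 19: on WHITE (8,5): turn R to S, flip to black, move to (9,5). |black|=7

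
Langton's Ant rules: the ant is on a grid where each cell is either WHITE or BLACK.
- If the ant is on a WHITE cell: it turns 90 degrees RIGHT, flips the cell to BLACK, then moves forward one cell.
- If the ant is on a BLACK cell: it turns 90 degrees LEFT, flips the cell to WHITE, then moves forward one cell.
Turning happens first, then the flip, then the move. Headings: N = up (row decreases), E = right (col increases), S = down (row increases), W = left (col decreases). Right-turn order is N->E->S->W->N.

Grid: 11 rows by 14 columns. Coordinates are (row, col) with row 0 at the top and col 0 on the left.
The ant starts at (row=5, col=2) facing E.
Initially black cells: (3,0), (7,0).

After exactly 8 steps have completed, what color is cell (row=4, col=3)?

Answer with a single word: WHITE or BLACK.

Answer: BLACK

Derivation:
Step 1: on WHITE (5,2): turn R to S, flip to black, move to (6,2). |black|=3
Step 2: on WHITE (6,2): turn R to W, flip to black, move to (6,1). |black|=4
Step 3: on WHITE (6,1): turn R to N, flip to black, move to (5,1). |black|=5
Step 4: on WHITE (5,1): turn R to E, flip to black, move to (5,2). |black|=6
Step 5: on BLACK (5,2): turn L to N, flip to white, move to (4,2). |black|=5
Step 6: on WHITE (4,2): turn R to E, flip to black, move to (4,3). |black|=6
Step 7: on WHITE (4,3): turn R to S, flip to black, move to (5,3). |black|=7
Step 8: on WHITE (5,3): turn R to W, flip to black, move to (5,2). |black|=8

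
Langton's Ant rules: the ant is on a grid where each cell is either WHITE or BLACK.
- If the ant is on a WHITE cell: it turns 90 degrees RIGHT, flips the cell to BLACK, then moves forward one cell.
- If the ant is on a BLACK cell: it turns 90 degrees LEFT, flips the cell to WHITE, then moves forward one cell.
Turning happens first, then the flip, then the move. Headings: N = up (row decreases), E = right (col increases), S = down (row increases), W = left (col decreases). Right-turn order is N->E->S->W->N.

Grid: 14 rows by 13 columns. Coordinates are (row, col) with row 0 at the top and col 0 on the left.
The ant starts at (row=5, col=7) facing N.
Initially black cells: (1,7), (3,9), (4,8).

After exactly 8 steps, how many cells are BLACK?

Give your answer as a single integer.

Answer: 9

Derivation:
Step 1: on WHITE (5,7): turn R to E, flip to black, move to (5,8). |black|=4
Step 2: on WHITE (5,8): turn R to S, flip to black, move to (6,8). |black|=5
Step 3: on WHITE (6,8): turn R to W, flip to black, move to (6,7). |black|=6
Step 4: on WHITE (6,7): turn R to N, flip to black, move to (5,7). |black|=7
Step 5: on BLACK (5,7): turn L to W, flip to white, move to (5,6). |black|=6
Step 6: on WHITE (5,6): turn R to N, flip to black, move to (4,6). |black|=7
Step 7: on WHITE (4,6): turn R to E, flip to black, move to (4,7). |black|=8
Step 8: on WHITE (4,7): turn R to S, flip to black, move to (5,7). |black|=9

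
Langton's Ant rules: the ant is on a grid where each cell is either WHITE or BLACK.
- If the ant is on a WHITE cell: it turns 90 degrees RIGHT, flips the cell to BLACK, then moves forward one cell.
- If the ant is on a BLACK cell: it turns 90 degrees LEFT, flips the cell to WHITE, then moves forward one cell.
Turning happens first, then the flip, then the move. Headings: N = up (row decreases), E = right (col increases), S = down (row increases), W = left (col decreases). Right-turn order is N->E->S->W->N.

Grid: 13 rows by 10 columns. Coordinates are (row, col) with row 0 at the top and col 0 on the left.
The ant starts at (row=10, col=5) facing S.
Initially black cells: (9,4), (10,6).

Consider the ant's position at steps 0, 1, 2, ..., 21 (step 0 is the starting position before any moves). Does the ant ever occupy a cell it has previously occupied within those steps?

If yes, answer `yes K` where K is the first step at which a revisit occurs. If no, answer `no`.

Step 1: on WHITE (10,5): turn R to W, flip to black, move to (10,4). |black|=3 — new cell
Step 2: on WHITE (10,4): turn R to N, flip to black, move to (9,4). |black|=4 — new cell
Step 3: on BLACK (9,4): turn L to W, flip to white, move to (9,3). |black|=3 — new cell
Step 4: on WHITE (9,3): turn R to N, flip to black, move to (8,3). |black|=4 — new cell
Step 5: on WHITE (8,3): turn R to E, flip to black, move to (8,4). |black|=5 — new cell
Step 6: on WHITE (8,4): turn R to S, flip to black, move to (9,4). |black|=6 — REVISIT

Answer: yes 6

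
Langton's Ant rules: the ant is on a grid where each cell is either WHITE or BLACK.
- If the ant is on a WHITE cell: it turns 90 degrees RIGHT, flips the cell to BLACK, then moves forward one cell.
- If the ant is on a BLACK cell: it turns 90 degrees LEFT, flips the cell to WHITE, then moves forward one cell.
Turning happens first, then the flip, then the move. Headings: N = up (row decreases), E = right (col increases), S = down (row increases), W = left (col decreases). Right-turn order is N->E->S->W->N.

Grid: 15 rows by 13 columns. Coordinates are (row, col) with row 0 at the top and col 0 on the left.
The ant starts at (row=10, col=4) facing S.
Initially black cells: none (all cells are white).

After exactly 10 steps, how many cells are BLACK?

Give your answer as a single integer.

Answer: 6

Derivation:
Step 1: on WHITE (10,4): turn R to W, flip to black, move to (10,3). |black|=1
Step 2: on WHITE (10,3): turn R to N, flip to black, move to (9,3). |black|=2
Step 3: on WHITE (9,3): turn R to E, flip to black, move to (9,4). |black|=3
Step 4: on WHITE (9,4): turn R to S, flip to black, move to (10,4). |black|=4
Step 5: on BLACK (10,4): turn L to E, flip to white, move to (10,5). |black|=3
Step 6: on WHITE (10,5): turn R to S, flip to black, move to (11,5). |black|=4
Step 7: on WHITE (11,5): turn R to W, flip to black, move to (11,4). |black|=5
Step 8: on WHITE (11,4): turn R to N, flip to black, move to (10,4). |black|=6
Step 9: on WHITE (10,4): turn R to E, flip to black, move to (10,5). |black|=7
Step 10: on BLACK (10,5): turn L to N, flip to white, move to (9,5). |black|=6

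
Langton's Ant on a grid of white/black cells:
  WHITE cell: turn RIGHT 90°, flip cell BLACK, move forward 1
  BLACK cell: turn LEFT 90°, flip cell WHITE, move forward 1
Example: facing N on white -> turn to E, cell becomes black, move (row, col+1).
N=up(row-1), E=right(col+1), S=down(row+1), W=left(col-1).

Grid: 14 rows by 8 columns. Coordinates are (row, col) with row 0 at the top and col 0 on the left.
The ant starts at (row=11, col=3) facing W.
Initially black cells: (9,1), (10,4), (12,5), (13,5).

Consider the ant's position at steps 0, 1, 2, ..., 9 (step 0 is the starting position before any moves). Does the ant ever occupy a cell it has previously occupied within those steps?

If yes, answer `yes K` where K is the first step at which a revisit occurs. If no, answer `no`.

Step 1: on WHITE (11,3): turn R to N, flip to black, move to (10,3). |black|=5 — new cell
Step 2: on WHITE (10,3): turn R to E, flip to black, move to (10,4). |black|=6 — new cell
Step 3: on BLACK (10,4): turn L to N, flip to white, move to (9,4). |black|=5 — new cell
Step 4: on WHITE (9,4): turn R to E, flip to black, move to (9,5). |black|=6 — new cell
Step 5: on WHITE (9,5): turn R to S, flip to black, move to (10,5). |black|=7 — new cell
Step 6: on WHITE (10,5): turn R to W, flip to black, move to (10,4). |black|=8 — REVISIT

Answer: yes 6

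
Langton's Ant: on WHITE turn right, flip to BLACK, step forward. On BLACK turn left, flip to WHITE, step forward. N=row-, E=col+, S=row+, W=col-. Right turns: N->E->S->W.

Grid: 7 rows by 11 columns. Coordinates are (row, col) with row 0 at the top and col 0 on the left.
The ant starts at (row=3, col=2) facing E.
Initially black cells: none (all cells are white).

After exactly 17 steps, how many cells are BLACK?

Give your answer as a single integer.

Step 1: on WHITE (3,2): turn R to S, flip to black, move to (4,2). |black|=1
Step 2: on WHITE (4,2): turn R to W, flip to black, move to (4,1). |black|=2
Step 3: on WHITE (4,1): turn R to N, flip to black, move to (3,1). |black|=3
Step 4: on WHITE (3,1): turn R to E, flip to black, move to (3,2). |black|=4
Step 5: on BLACK (3,2): turn L to N, flip to white, move to (2,2). |black|=3
Step 6: on WHITE (2,2): turn R to E, flip to black, move to (2,3). |black|=4
Step 7: on WHITE (2,3): turn R to S, flip to black, move to (3,3). |black|=5
Step 8: on WHITE (3,3): turn R to W, flip to black, move to (3,2). |black|=6
Step 9: on WHITE (3,2): turn R to N, flip to black, move to (2,2). |black|=7
Step 10: on BLACK (2,2): turn L to W, flip to white, move to (2,1). |black|=6
Step 11: on WHITE (2,1): turn R to N, flip to black, move to (1,1). |black|=7
Step 12: on WHITE (1,1): turn R to E, flip to black, move to (1,2). |black|=8
Step 13: on WHITE (1,2): turn R to S, flip to black, move to (2,2). |black|=9
Step 14: on WHITE (2,2): turn R to W, flip to black, move to (2,1). |black|=10
Step 15: on BLACK (2,1): turn L to S, flip to white, move to (3,1). |black|=9
Step 16: on BLACK (3,1): turn L to E, flip to white, move to (3,2). |black|=8
Step 17: on BLACK (3,2): turn L to N, flip to white, move to (2,2). |black|=7

Answer: 7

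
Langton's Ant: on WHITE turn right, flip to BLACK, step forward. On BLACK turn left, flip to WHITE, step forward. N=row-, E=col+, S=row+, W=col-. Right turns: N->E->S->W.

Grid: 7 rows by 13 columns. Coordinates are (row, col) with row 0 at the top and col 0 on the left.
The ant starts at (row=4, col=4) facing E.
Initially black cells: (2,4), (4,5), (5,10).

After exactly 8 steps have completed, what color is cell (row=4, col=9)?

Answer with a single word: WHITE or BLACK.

Answer: WHITE

Derivation:
Step 1: on WHITE (4,4): turn R to S, flip to black, move to (5,4). |black|=4
Step 2: on WHITE (5,4): turn R to W, flip to black, move to (5,3). |black|=5
Step 3: on WHITE (5,3): turn R to N, flip to black, move to (4,3). |black|=6
Step 4: on WHITE (4,3): turn R to E, flip to black, move to (4,4). |black|=7
Step 5: on BLACK (4,4): turn L to N, flip to white, move to (3,4). |black|=6
Step 6: on WHITE (3,4): turn R to E, flip to black, move to (3,5). |black|=7
Step 7: on WHITE (3,5): turn R to S, flip to black, move to (4,5). |black|=8
Step 8: on BLACK (4,5): turn L to E, flip to white, move to (4,6). |black|=7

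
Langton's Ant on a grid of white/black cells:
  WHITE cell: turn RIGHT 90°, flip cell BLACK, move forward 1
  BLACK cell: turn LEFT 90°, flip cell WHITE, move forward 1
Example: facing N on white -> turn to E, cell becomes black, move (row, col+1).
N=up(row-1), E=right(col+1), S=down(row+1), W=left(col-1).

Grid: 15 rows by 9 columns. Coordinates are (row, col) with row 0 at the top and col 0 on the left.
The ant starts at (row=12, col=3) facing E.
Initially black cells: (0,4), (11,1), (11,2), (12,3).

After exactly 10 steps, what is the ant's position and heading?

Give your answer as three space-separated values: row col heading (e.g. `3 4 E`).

Answer: 11 0 W

Derivation:
Step 1: on BLACK (12,3): turn L to N, flip to white, move to (11,3). |black|=3
Step 2: on WHITE (11,3): turn R to E, flip to black, move to (11,4). |black|=4
Step 3: on WHITE (11,4): turn R to S, flip to black, move to (12,4). |black|=5
Step 4: on WHITE (12,4): turn R to W, flip to black, move to (12,3). |black|=6
Step 5: on WHITE (12,3): turn R to N, flip to black, move to (11,3). |black|=7
Step 6: on BLACK (11,3): turn L to W, flip to white, move to (11,2). |black|=6
Step 7: on BLACK (11,2): turn L to S, flip to white, move to (12,2). |black|=5
Step 8: on WHITE (12,2): turn R to W, flip to black, move to (12,1). |black|=6
Step 9: on WHITE (12,1): turn R to N, flip to black, move to (11,1). |black|=7
Step 10: on BLACK (11,1): turn L to W, flip to white, move to (11,0). |black|=6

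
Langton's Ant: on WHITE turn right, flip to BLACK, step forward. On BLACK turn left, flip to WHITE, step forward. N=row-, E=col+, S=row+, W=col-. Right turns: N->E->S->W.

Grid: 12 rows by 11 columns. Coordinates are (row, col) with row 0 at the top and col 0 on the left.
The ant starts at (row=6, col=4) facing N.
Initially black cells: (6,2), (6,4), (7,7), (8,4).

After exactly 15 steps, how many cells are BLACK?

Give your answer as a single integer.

Step 1: on BLACK (6,4): turn L to W, flip to white, move to (6,3). |black|=3
Step 2: on WHITE (6,3): turn R to N, flip to black, move to (5,3). |black|=4
Step 3: on WHITE (5,3): turn R to E, flip to black, move to (5,4). |black|=5
Step 4: on WHITE (5,4): turn R to S, flip to black, move to (6,4). |black|=6
Step 5: on WHITE (6,4): turn R to W, flip to black, move to (6,3). |black|=7
Step 6: on BLACK (6,3): turn L to S, flip to white, move to (7,3). |black|=6
Step 7: on WHITE (7,3): turn R to W, flip to black, move to (7,2). |black|=7
Step 8: on WHITE (7,2): turn R to N, flip to black, move to (6,2). |black|=8
Step 9: on BLACK (6,2): turn L to W, flip to white, move to (6,1). |black|=7
Step 10: on WHITE (6,1): turn R to N, flip to black, move to (5,1). |black|=8
Step 11: on WHITE (5,1): turn R to E, flip to black, move to (5,2). |black|=9
Step 12: on WHITE (5,2): turn R to S, flip to black, move to (6,2). |black|=10
Step 13: on WHITE (6,2): turn R to W, flip to black, move to (6,1). |black|=11
Step 14: on BLACK (6,1): turn L to S, flip to white, move to (7,1). |black|=10
Step 15: on WHITE (7,1): turn R to W, flip to black, move to (7,0). |black|=11

Answer: 11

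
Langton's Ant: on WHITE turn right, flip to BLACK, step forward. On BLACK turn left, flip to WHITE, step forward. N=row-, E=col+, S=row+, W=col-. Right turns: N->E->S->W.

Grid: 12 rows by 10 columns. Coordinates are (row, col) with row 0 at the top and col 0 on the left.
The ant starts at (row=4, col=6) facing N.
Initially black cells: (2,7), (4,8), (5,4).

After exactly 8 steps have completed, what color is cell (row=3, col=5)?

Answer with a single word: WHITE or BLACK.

Answer: BLACK

Derivation:
Step 1: on WHITE (4,6): turn R to E, flip to black, move to (4,7). |black|=4
Step 2: on WHITE (4,7): turn R to S, flip to black, move to (5,7). |black|=5
Step 3: on WHITE (5,7): turn R to W, flip to black, move to (5,6). |black|=6
Step 4: on WHITE (5,6): turn R to N, flip to black, move to (4,6). |black|=7
Step 5: on BLACK (4,6): turn L to W, flip to white, move to (4,5). |black|=6
Step 6: on WHITE (4,5): turn R to N, flip to black, move to (3,5). |black|=7
Step 7: on WHITE (3,5): turn R to E, flip to black, move to (3,6). |black|=8
Step 8: on WHITE (3,6): turn R to S, flip to black, move to (4,6). |black|=9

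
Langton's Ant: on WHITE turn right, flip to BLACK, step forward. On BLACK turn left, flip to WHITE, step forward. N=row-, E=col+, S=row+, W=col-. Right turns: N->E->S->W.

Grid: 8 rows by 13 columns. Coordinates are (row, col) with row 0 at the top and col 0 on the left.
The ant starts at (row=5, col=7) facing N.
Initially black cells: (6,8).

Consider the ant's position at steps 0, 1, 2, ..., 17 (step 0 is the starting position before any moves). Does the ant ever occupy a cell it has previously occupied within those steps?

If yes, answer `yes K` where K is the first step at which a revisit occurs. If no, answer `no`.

Answer: yes 6

Derivation:
Step 1: on WHITE (5,7): turn R to E, flip to black, move to (5,8). |black|=2 — new cell
Step 2: on WHITE (5,8): turn R to S, flip to black, move to (6,8). |black|=3 — new cell
Step 3: on BLACK (6,8): turn L to E, flip to white, move to (6,9). |black|=2 — new cell
Step 4: on WHITE (6,9): turn R to S, flip to black, move to (7,9). |black|=3 — new cell
Step 5: on WHITE (7,9): turn R to W, flip to black, move to (7,8). |black|=4 — new cell
Step 6: on WHITE (7,8): turn R to N, flip to black, move to (6,8). |black|=5 — REVISIT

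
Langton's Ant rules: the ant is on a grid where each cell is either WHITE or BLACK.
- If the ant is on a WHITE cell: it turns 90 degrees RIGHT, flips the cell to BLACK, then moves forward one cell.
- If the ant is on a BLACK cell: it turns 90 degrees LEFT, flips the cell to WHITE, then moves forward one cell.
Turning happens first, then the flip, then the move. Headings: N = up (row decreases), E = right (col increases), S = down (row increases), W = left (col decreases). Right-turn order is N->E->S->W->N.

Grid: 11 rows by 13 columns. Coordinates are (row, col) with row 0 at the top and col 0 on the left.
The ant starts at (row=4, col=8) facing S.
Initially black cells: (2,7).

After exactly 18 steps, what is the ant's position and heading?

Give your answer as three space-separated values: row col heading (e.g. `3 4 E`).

Answer: 3 9 N

Derivation:
Step 1: on WHITE (4,8): turn R to W, flip to black, move to (4,7). |black|=2
Step 2: on WHITE (4,7): turn R to N, flip to black, move to (3,7). |black|=3
Step 3: on WHITE (3,7): turn R to E, flip to black, move to (3,8). |black|=4
Step 4: on WHITE (3,8): turn R to S, flip to black, move to (4,8). |black|=5
Step 5: on BLACK (4,8): turn L to E, flip to white, move to (4,9). |black|=4
Step 6: on WHITE (4,9): turn R to S, flip to black, move to (5,9). |black|=5
Step 7: on WHITE (5,9): turn R to W, flip to black, move to (5,8). |black|=6
Step 8: on WHITE (5,8): turn R to N, flip to black, move to (4,8). |black|=7
Step 9: on WHITE (4,8): turn R to E, flip to black, move to (4,9). |black|=8
Step 10: on BLACK (4,9): turn L to N, flip to white, move to (3,9). |black|=7
Step 11: on WHITE (3,9): turn R to E, flip to black, move to (3,10). |black|=8
Step 12: on WHITE (3,10): turn R to S, flip to black, move to (4,10). |black|=9
Step 13: on WHITE (4,10): turn R to W, flip to black, move to (4,9). |black|=10
Step 14: on WHITE (4,9): turn R to N, flip to black, move to (3,9). |black|=11
Step 15: on BLACK (3,9): turn L to W, flip to white, move to (3,8). |black|=10
Step 16: on BLACK (3,8): turn L to S, flip to white, move to (4,8). |black|=9
Step 17: on BLACK (4,8): turn L to E, flip to white, move to (4,9). |black|=8
Step 18: on BLACK (4,9): turn L to N, flip to white, move to (3,9). |black|=7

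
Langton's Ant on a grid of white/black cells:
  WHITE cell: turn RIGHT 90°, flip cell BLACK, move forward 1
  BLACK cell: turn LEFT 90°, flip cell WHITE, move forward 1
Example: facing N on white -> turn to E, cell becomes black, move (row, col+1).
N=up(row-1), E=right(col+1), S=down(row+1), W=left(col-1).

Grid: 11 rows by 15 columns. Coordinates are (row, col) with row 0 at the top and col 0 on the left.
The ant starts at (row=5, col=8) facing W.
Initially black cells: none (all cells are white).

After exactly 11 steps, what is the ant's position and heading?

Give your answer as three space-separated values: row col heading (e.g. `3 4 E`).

Step 1: on WHITE (5,8): turn R to N, flip to black, move to (4,8). |black|=1
Step 2: on WHITE (4,8): turn R to E, flip to black, move to (4,9). |black|=2
Step 3: on WHITE (4,9): turn R to S, flip to black, move to (5,9). |black|=3
Step 4: on WHITE (5,9): turn R to W, flip to black, move to (5,8). |black|=4
Step 5: on BLACK (5,8): turn L to S, flip to white, move to (6,8). |black|=3
Step 6: on WHITE (6,8): turn R to W, flip to black, move to (6,7). |black|=4
Step 7: on WHITE (6,7): turn R to N, flip to black, move to (5,7). |black|=5
Step 8: on WHITE (5,7): turn R to E, flip to black, move to (5,8). |black|=6
Step 9: on WHITE (5,8): turn R to S, flip to black, move to (6,8). |black|=7
Step 10: on BLACK (6,8): turn L to E, flip to white, move to (6,9). |black|=6
Step 11: on WHITE (6,9): turn R to S, flip to black, move to (7,9). |black|=7

Answer: 7 9 S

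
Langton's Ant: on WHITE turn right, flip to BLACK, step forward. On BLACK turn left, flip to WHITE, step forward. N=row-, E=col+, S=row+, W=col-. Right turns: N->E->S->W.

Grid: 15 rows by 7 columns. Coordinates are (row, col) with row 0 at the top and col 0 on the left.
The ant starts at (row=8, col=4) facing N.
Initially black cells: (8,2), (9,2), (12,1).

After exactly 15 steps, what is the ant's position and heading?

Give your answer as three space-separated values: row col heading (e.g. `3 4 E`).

Step 1: on WHITE (8,4): turn R to E, flip to black, move to (8,5). |black|=4
Step 2: on WHITE (8,5): turn R to S, flip to black, move to (9,5). |black|=5
Step 3: on WHITE (9,5): turn R to W, flip to black, move to (9,4). |black|=6
Step 4: on WHITE (9,4): turn R to N, flip to black, move to (8,4). |black|=7
Step 5: on BLACK (8,4): turn L to W, flip to white, move to (8,3). |black|=6
Step 6: on WHITE (8,3): turn R to N, flip to black, move to (7,3). |black|=7
Step 7: on WHITE (7,3): turn R to E, flip to black, move to (7,4). |black|=8
Step 8: on WHITE (7,4): turn R to S, flip to black, move to (8,4). |black|=9
Step 9: on WHITE (8,4): turn R to W, flip to black, move to (8,3). |black|=10
Step 10: on BLACK (8,3): turn L to S, flip to white, move to (9,3). |black|=9
Step 11: on WHITE (9,3): turn R to W, flip to black, move to (9,2). |black|=10
Step 12: on BLACK (9,2): turn L to S, flip to white, move to (10,2). |black|=9
Step 13: on WHITE (10,2): turn R to W, flip to black, move to (10,1). |black|=10
Step 14: on WHITE (10,1): turn R to N, flip to black, move to (9,1). |black|=11
Step 15: on WHITE (9,1): turn R to E, flip to black, move to (9,2). |black|=12

Answer: 9 2 E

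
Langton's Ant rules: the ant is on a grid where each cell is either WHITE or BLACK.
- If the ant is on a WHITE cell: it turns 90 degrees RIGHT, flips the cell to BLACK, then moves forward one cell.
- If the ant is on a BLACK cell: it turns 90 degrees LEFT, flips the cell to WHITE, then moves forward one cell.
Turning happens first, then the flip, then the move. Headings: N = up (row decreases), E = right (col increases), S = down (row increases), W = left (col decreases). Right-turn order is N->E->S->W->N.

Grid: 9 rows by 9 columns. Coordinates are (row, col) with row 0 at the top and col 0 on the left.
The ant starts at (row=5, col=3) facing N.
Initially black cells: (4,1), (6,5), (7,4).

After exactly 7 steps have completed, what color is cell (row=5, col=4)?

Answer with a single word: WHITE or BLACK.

Step 1: on WHITE (5,3): turn R to E, flip to black, move to (5,4). |black|=4
Step 2: on WHITE (5,4): turn R to S, flip to black, move to (6,4). |black|=5
Step 3: on WHITE (6,4): turn R to W, flip to black, move to (6,3). |black|=6
Step 4: on WHITE (6,3): turn R to N, flip to black, move to (5,3). |black|=7
Step 5: on BLACK (5,3): turn L to W, flip to white, move to (5,2). |black|=6
Step 6: on WHITE (5,2): turn R to N, flip to black, move to (4,2). |black|=7
Step 7: on WHITE (4,2): turn R to E, flip to black, move to (4,3). |black|=8

Answer: BLACK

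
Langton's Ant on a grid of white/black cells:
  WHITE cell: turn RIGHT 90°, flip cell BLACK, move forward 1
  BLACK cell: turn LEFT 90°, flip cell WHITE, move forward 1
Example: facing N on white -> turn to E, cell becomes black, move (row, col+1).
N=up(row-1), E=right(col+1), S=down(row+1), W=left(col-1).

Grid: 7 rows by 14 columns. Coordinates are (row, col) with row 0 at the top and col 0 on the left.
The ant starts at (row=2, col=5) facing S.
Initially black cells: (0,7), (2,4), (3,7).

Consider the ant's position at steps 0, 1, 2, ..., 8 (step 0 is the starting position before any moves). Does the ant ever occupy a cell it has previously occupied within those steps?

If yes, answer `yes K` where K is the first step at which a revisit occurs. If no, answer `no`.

Answer: yes 5

Derivation:
Step 1: on WHITE (2,5): turn R to W, flip to black, move to (2,4). |black|=4 — new cell
Step 2: on BLACK (2,4): turn L to S, flip to white, move to (3,4). |black|=3 — new cell
Step 3: on WHITE (3,4): turn R to W, flip to black, move to (3,3). |black|=4 — new cell
Step 4: on WHITE (3,3): turn R to N, flip to black, move to (2,3). |black|=5 — new cell
Step 5: on WHITE (2,3): turn R to E, flip to black, move to (2,4). |black|=6 — REVISIT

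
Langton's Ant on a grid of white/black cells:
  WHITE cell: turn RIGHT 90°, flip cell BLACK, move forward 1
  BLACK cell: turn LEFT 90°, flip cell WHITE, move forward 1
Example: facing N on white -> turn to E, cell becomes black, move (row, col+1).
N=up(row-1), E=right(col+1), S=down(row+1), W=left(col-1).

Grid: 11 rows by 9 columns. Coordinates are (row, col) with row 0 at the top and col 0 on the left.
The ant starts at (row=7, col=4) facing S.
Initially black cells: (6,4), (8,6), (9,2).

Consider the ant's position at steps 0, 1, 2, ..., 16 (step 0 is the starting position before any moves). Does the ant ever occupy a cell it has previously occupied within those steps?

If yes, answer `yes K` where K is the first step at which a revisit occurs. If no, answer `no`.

Step 1: on WHITE (7,4): turn R to W, flip to black, move to (7,3). |black|=4 — new cell
Step 2: on WHITE (7,3): turn R to N, flip to black, move to (6,3). |black|=5 — new cell
Step 3: on WHITE (6,3): turn R to E, flip to black, move to (6,4). |black|=6 — new cell
Step 4: on BLACK (6,4): turn L to N, flip to white, move to (5,4). |black|=5 — new cell
Step 5: on WHITE (5,4): turn R to E, flip to black, move to (5,5). |black|=6 — new cell
Step 6: on WHITE (5,5): turn R to S, flip to black, move to (6,5). |black|=7 — new cell
Step 7: on WHITE (6,5): turn R to W, flip to black, move to (6,4). |black|=8 — REVISIT

Answer: yes 7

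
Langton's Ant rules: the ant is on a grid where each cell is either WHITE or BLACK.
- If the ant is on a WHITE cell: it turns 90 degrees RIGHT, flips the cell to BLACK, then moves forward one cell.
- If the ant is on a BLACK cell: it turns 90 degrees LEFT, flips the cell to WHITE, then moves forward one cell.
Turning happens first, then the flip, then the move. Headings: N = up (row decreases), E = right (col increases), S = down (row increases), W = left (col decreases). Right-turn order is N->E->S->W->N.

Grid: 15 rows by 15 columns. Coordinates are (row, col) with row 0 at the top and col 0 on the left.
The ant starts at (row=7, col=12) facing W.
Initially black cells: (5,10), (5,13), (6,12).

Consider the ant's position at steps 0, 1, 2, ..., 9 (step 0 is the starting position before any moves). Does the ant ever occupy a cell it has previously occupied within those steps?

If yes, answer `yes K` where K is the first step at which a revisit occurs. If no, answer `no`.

Answer: yes 5

Derivation:
Step 1: on WHITE (7,12): turn R to N, flip to black, move to (6,12). |black|=4 — new cell
Step 2: on BLACK (6,12): turn L to W, flip to white, move to (6,11). |black|=3 — new cell
Step 3: on WHITE (6,11): turn R to N, flip to black, move to (5,11). |black|=4 — new cell
Step 4: on WHITE (5,11): turn R to E, flip to black, move to (5,12). |black|=5 — new cell
Step 5: on WHITE (5,12): turn R to S, flip to black, move to (6,12). |black|=6 — REVISIT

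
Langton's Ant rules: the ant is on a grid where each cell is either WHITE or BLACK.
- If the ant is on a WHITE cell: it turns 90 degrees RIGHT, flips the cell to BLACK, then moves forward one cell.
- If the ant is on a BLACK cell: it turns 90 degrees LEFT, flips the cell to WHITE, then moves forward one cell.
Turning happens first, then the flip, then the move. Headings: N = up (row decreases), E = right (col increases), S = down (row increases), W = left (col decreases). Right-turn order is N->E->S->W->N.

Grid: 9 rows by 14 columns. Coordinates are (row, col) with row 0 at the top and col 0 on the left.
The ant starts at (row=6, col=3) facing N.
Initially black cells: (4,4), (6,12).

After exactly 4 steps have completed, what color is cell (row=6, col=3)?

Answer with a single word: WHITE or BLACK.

Answer: BLACK

Derivation:
Step 1: on WHITE (6,3): turn R to E, flip to black, move to (6,4). |black|=3
Step 2: on WHITE (6,4): turn R to S, flip to black, move to (7,4). |black|=4
Step 3: on WHITE (7,4): turn R to W, flip to black, move to (7,3). |black|=5
Step 4: on WHITE (7,3): turn R to N, flip to black, move to (6,3). |black|=6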